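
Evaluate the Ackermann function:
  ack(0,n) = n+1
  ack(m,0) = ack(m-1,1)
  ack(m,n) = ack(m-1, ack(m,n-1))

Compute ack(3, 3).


ack(3, 3) = ack(2, ack(3, 2))
  ack(3, 2) = ack(2, ack(3, 1))
    ack(3, 1) = ack(2, ack(3, 0))
      ack(3, 0) = ack(2, 1)
        ack(2, 1) = ack(1, ack(2, 0))
          ack(2, 0) = ack(1, 1)
          ack(1, 1) = ack(0, ack(1, 0))
          ack(1, 0) = ack(0, 1)
          ack(0, 1) = 2
            = ack(0, 2)
          ack(0, 2) = 3
          = ack(1, 3)
          ack(1, 3) = ack(0, ack(1, 2))
          ack(1, 2) = ack(0, ack(1, 1))
          ack(1, 1) = ack(0, ack(1, 0))
          ack(1, 0) = ack(0, 1)
          ack(0, 1) = 2
            = ack(0, 2)
          ack(0, 2) = 3
            = ack(0, 3)
          ack(0, 3) = 4
            = ack(0, 4)
          ack(0, 4) = 5
      = ack(2, 5)
      ack(2, 5) = ack(1, ack(2, 4))
... (trace truncated)
Result: ack(3, 3) = 61

61


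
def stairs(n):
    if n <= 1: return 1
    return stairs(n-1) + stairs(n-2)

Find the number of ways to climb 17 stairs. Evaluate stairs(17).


Building up from base cases:
stairs(0) = 1
stairs(1) = 1
stairs(2) = stairs(1) + stairs(0) = 1 + 1 = 2
stairs(3) = stairs(2) + stairs(1) = 2 + 1 = 3
stairs(4) = stairs(3) + stairs(2) = 3 + 2 = 5
stairs(5) = stairs(4) + stairs(3) = 5 + 3 = 8
stairs(6) = stairs(5) + stairs(4) = 8 + 5 = 13
stairs(7) = stairs(6) + stairs(5) = 13 + 8 = 21
stairs(8) = stairs(7) + stairs(6) = 21 + 13 = 34
stairs(9) = stairs(8) + stairs(7) = 34 + 21 = 55
stairs(10) = stairs(9) + stairs(8) = 55 + 34 = 89
stairs(11) = stairs(10) + stairs(9) = 89 + 55 = 144
stairs(12) = stairs(11) + stairs(10) = 144 + 89 = 233
stairs(13) = stairs(12) + stairs(11) = 233 + 144 = 377
stairs(14) = stairs(13) + stairs(12) = 377 + 233 = 610
stairs(15) = stairs(14) + stairs(13) = 610 + 377 = 987
stairs(16) = stairs(15) + stairs(14) = 987 + 610 = 1597
stairs(17) = stairs(16) + stairs(15) = 1597 + 987 = 2584

2584


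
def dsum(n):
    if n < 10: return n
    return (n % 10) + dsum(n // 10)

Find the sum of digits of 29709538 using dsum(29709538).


dsum(29709538) = 8 + dsum(2970953)
dsum(2970953) = 3 + dsum(297095)
dsum(297095) = 5 + dsum(29709)
dsum(29709) = 9 + dsum(2970)
dsum(2970) = 0 + dsum(297)
dsum(297) = 7 + dsum(29)
dsum(29) = 9 + dsum(2)
dsum(2) = 2  (base case)
Total: 8 + 3 + 5 + 9 + 0 + 7 + 9 + 2 = 43

43


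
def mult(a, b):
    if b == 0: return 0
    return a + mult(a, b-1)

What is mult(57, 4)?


mult(57, 4) = 57 + mult(57, 3)
mult(57, 3) = 57 + mult(57, 2)
mult(57, 2) = 57 + mult(57, 1)
mult(57, 1) = 57 + mult(57, 0)
mult(57, 0) = 0  (base case)
Total: 57 + 57 + 57 + 57 + 0 = 228

228


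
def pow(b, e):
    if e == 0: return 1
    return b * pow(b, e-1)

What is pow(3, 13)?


pow(3, 13)
= 3 * pow(3, 12)
= 3 * 3 * pow(3, 11)
= 3 * 3 * 3 * pow(3, 10)
= 3 * 3 * 3 * 3 * pow(3, 9)
= 3 * 3 * 3 * 3 * 3 * pow(3, 8)
= 3 * 3 * 3 * 3 * 3 * 3 * pow(3, 7)
= 3 * 3 * 3 * 3 * 3 * 3 * 3 * pow(3, 6)
= 3 * 3 * 3 * 3 * 3 * 3 * 3 * 3 * pow(3, 5)
= 3 * 3 * 3 * 3 * 3 * 3 * 3 * 3 * 3 * pow(3, 4)
= 3 * 3 * 3 * 3 * 3 * 3 * 3 * 3 * 3 * 3 * pow(3, 3)
= 3 * 3 * 3 * 3 * 3 * 3 * 3 * 3 * 3 * 3 * 3 * pow(3, 2)
= 3 * 3 * 3 * 3 * 3 * 3 * 3 * 3 * 3 * 3 * 3 * 3 * pow(3, 1)
= 3 * 3 * 3 * 3 * 3 * 3 * 3 * 3 * 3 * 3 * 3 * 3 * 3 * pow(3, 0)
= 3 * 3 * 3 * 3 * 3 * 3 * 3 * 3 * 3 * 3 * 3 * 3 * 3 * 1
= 1594323

1594323


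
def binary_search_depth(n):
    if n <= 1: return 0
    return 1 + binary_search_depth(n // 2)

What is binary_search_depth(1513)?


1513 / 2 = 756
756 / 2 = 378
378 / 2 = 189
189 / 2 = 94
94 / 2 = 47
47 / 2 = 23
23 / 2 = 11
11 / 2 = 5
5 / 2 = 2
2 / 2 = 1
Reached 1 after 10 halvings

10


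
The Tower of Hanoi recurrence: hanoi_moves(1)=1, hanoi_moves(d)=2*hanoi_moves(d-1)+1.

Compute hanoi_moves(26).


hanoi_moves(26) = 2 * hanoi_moves(25) + 1
hanoi_moves(25) = 2 * hanoi_moves(24) + 1
hanoi_moves(24) = 2 * hanoi_moves(23) + 1
hanoi_moves(23) = 2 * hanoi_moves(22) + 1
hanoi_moves(22) = 2 * hanoi_moves(21) + 1
hanoi_moves(21) = 2 * hanoi_moves(20) + 1
hanoi_moves(20) = 2 * hanoi_moves(19) + 1
hanoi_moves(19) = 2 * hanoi_moves(18) + 1
hanoi_moves(18) = 2 * hanoi_moves(17) + 1
hanoi_moves(17) = 2 * hanoi_moves(16) + 1
hanoi_moves(16) = 2 * hanoi_moves(15) + 1
hanoi_moves(15) = 2 * hanoi_moves(14) + 1
hanoi_moves(14) = 2 * hanoi_moves(13) + 1
hanoi_moves(13) = 2 * hanoi_moves(12) + 1
hanoi_moves(12) = 2 * hanoi_moves(11) + 1
hanoi_moves(11) = 2 * hanoi_moves(10) + 1
hanoi_moves(10) = 2 * hanoi_moves(9) + 1
hanoi_moves(9) = 2 * hanoi_moves(8) + 1
hanoi_moves(8) = 2 * hanoi_moves(7) + 1
hanoi_moves(7) = 2 * hanoi_moves(6) + 1
hanoi_moves(6) = 2 * hanoi_moves(5) + 1
hanoi_moves(5) = 2 * hanoi_moves(4) + 1
hanoi_moves(4) = 2 * hanoi_moves(3) + 1
hanoi_moves(3) = 2 * hanoi_moves(2) + 1
hanoi_moves(2) = 2 * hanoi_moves(1) + 1
hanoi_moves(1) = 1  (base case)
hanoi_moves(2) = 2 * 1 + 1 = 3
hanoi_moves(3) = 2 * 3 + 1 = 7
hanoi_moves(4) = 2 * 7 + 1 = 15
hanoi_moves(5) = 2 * 15 + 1 = 31
hanoi_moves(6) = 2 * 31 + 1 = 63
hanoi_moves(7) = 2 * 63 + 1 = 127
hanoi_moves(8) = 2 * 127 + 1 = 255
hanoi_moves(9) = 2 * 255 + 1 = 511
hanoi_moves(10) = 2 * 511 + 1 = 1023
hanoi_moves(11) = 2 * 1023 + 1 = 2047
hanoi_moves(12) = 2 * 2047 + 1 = 4095
hanoi_moves(13) = 2 * 4095 + 1 = 8191
hanoi_moves(14) = 2 * 8191 + 1 = 16383
hanoi_moves(15) = 2 * 16383 + 1 = 32767
hanoi_moves(16) = 2 * 32767 + 1 = 65535
hanoi_moves(17) = 2 * 65535 + 1 = 131071
hanoi_moves(18) = 2 * 131071 + 1 = 262143
hanoi_moves(19) = 2 * 262143 + 1 = 524287
hanoi_moves(20) = 2 * 524287 + 1 = 1048575
hanoi_moves(21) = 2 * 1048575 + 1 = 2097151
hanoi_moves(22) = 2 * 2097151 + 1 = 4194303
hanoi_moves(23) = 2 * 4194303 + 1 = 8388607
hanoi_moves(24) = 2 * 8388607 + 1 = 16777215
hanoi_moves(25) = 2 * 16777215 + 1 = 33554431
hanoi_moves(26) = 2 * 33554431 + 1 = 67108863

67108863


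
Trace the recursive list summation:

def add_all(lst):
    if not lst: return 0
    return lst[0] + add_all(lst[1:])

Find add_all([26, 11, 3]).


add_all([26, 11, 3]) = 26 + add_all([11, 3])
add_all([11, 3]) = 11 + add_all([3])
add_all([3]) = 3 + add_all([])
add_all([]) = 0  (base case)
Total: 26 + 11 + 3 + 0 = 40

40


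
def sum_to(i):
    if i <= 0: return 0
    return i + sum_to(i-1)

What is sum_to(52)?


sum_to(52)
= 52 + 51 + 50 + 49 + 48 + 47 + 46 + 45 + 44 + 43 + 42 + 41 + 40 + 39 + 38 + 37 + 36 + 35 + 34 + 33 + 32 + 31 + 30 + 29 + 28 + 27 + 26 + 25 + 24 + 23 + 22 + 21 + 20 + 19 + 18 + 17 + 16 + 15 + 14 + 13 + 12 + 11 + 10 + 9 + 8 + 7 + 6 + 5 + 4 + 3 + 2 + 1 + sum_to(0)
= 52 + 51 + 50 + 49 + 48 + 47 + 46 + 45 + 44 + 43 + 42 + 41 + 40 + 39 + 38 + 37 + 36 + 35 + 34 + 33 + 32 + 31 + 30 + 29 + 28 + 27 + 26 + 25 + 24 + 23 + 22 + 21 + 20 + 19 + 18 + 17 + 16 + 15 + 14 + 13 + 12 + 11 + 10 + 9 + 8 + 7 + 6 + 5 + 4 + 3 + 2 + 1 + 0
= 1378

1378


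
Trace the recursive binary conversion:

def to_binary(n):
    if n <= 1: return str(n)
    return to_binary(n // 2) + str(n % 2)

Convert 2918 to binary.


to_binary(2918) = to_binary(1459) + '0'
to_binary(1459) = to_binary(729) + '1'
to_binary(729) = to_binary(364) + '1'
to_binary(364) = to_binary(182) + '0'
to_binary(182) = to_binary(91) + '0'
to_binary(91) = to_binary(45) + '1'
to_binary(45) = to_binary(22) + '1'
to_binary(22) = to_binary(11) + '0'
to_binary(11) = to_binary(5) + '1'
to_binary(5) = to_binary(2) + '1'
to_binary(2) = to_binary(1) + '0'
to_binary(1) = '1'  (base case)
Concatenating: '1' + '0' + '1' + '1' + '0' + '1' + '1' + '0' + '0' + '1' + '1' + '0' = '101101100110'

101101100110


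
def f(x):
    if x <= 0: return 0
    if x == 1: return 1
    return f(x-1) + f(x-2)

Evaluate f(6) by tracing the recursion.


Computing f(6) bottom-up:
f(0) = 0
f(1) = 1
f(2) = f(1) + f(0) = 1 + 0 = 1
f(3) = f(2) + f(1) = 1 + 1 = 2
f(4) = f(3) + f(2) = 2 + 1 = 3
f(5) = f(4) + f(3) = 3 + 2 = 5
f(6) = f(5) + f(4) = 5 + 3 = 8

8


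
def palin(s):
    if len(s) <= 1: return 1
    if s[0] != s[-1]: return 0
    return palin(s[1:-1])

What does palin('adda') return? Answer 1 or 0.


palin('adda'): s[0]='a' == s[-1]='a' -> check palin('dd')
palin('dd'): s[0]='d' == s[-1]='d' -> check palin('')
palin(''): len <= 1 -> return 1  (base case)
Result: 1 (palindrome)

1


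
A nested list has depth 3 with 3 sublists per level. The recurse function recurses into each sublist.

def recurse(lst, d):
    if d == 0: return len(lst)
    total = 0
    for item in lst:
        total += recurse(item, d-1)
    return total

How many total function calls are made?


At depth 0 (root): 1 call
At depth 1: each of 1 parents calls recurse on 3 children = 3 calls
At depth 2: each of 3 parents calls recurse on 3 children = 9 calls
At depth 3: each of 9 parents calls recurse on 3 children = 27 calls
Total: 1 + 3 + 9 + 27 = 40

40


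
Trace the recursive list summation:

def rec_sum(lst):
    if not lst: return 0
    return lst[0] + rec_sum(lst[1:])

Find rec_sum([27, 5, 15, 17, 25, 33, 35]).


rec_sum([27, 5, 15, 17, 25, 33, 35]) = 27 + rec_sum([5, 15, 17, 25, 33, 35])
rec_sum([5, 15, 17, 25, 33, 35]) = 5 + rec_sum([15, 17, 25, 33, 35])
rec_sum([15, 17, 25, 33, 35]) = 15 + rec_sum([17, 25, 33, 35])
rec_sum([17, 25, 33, 35]) = 17 + rec_sum([25, 33, 35])
rec_sum([25, 33, 35]) = 25 + rec_sum([33, 35])
rec_sum([33, 35]) = 33 + rec_sum([35])
rec_sum([35]) = 35 + rec_sum([])
rec_sum([]) = 0  (base case)
Total: 27 + 5 + 15 + 17 + 25 + 33 + 35 + 0 = 157

157


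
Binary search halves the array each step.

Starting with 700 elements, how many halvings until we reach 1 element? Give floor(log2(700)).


700 / 2 = 350
350 / 2 = 175
175 / 2 = 87
87 / 2 = 43
43 / 2 = 21
21 / 2 = 10
10 / 2 = 5
5 / 2 = 2
2 / 2 = 1
Reached 1 after 9 halvings

9


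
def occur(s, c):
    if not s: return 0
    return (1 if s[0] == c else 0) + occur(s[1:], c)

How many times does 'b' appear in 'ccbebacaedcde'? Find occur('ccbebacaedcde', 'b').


s[0]='c' != 'b' -> 0
s[0]='c' != 'b' -> 0
s[0]='b' == 'b' -> 1
s[0]='e' != 'b' -> 0
s[0]='b' == 'b' -> 1
s[0]='a' != 'b' -> 0
s[0]='c' != 'b' -> 0
s[0]='a' != 'b' -> 0
s[0]='e' != 'b' -> 0
s[0]='d' != 'b' -> 0
s[0]='c' != 'b' -> 0
s[0]='d' != 'b' -> 0
s[0]='e' != 'b' -> 0
Sum: 0 + 0 + 1 + 0 + 1 + 0 + 0 + 0 + 0 + 0 + 0 + 0 + 0 = 2

2


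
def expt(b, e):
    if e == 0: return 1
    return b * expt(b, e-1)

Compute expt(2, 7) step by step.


expt(2, 7)
= 2 * expt(2, 6)
= 2 * 2 * expt(2, 5)
= 2 * 2 * 2 * expt(2, 4)
= 2 * 2 * 2 * 2 * expt(2, 3)
= 2 * 2 * 2 * 2 * 2 * expt(2, 2)
= 2 * 2 * 2 * 2 * 2 * 2 * expt(2, 1)
= 2 * 2 * 2 * 2 * 2 * 2 * 2 * expt(2, 0)
= 2 * 2 * 2 * 2 * 2 * 2 * 2 * 1
= 128

128


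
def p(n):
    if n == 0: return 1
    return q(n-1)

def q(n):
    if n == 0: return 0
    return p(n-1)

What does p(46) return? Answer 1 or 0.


p(46) = q(45)
q(45) = p(44)
p(44) = q(43)
q(43) = p(42)
p(42) = q(41)
q(41) = p(40)
p(40) = q(39)
q(39) = p(38)
p(38) = q(37)
q(37) = p(36)
p(36) = q(35)
q(35) = p(34)
p(34) = q(33)
q(33) = p(32)
p(32) = q(31)
q(31) = p(30)
p(30) = q(29)
q(29) = p(28)
p(28) = q(27)
q(27) = p(26)
p(26) = q(25)
q(25) = p(24)
p(24) = q(23)
q(23) = p(22)
p(22) = q(21)
q(21) = p(20)
p(20) = q(19)
q(19) = p(18)
p(18) = q(17)
q(17) = p(16)
p(16) = q(15)
q(15) = p(14)
p(14) = q(13)
q(13) = p(12)
p(12) = q(11)
q(11) = p(10)
p(10) = q(9)
q(9) = p(8)
p(8) = q(7)
q(7) = p(6)
p(6) = q(5)
q(5) = p(4)
p(4) = q(3)
q(3) = p(2)
p(2) = q(1)
q(1) = p(0)
p(0) = 1  (base case)
Result: 1

1


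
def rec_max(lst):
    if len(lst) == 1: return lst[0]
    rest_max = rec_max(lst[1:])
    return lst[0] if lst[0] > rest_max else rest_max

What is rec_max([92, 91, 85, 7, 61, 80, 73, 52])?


rec_max([92, 91, 85, 7, 61, 80, 73, 52]): compare 92 with rec_max([91, 85, 7, 61, 80, 73, 52])
rec_max([91, 85, 7, 61, 80, 73, 52]): compare 91 with rec_max([85, 7, 61, 80, 73, 52])
rec_max([85, 7, 61, 80, 73, 52]): compare 85 with rec_max([7, 61, 80, 73, 52])
rec_max([7, 61, 80, 73, 52]): compare 7 with rec_max([61, 80, 73, 52])
rec_max([61, 80, 73, 52]): compare 61 with rec_max([80, 73, 52])
rec_max([80, 73, 52]): compare 80 with rec_max([73, 52])
rec_max([73, 52]): compare 73 with rec_max([52])
rec_max([52]) = 52  (base case)
Compare 73 with 52 -> 73
Compare 80 with 73 -> 80
Compare 61 with 80 -> 80
Compare 7 with 80 -> 80
Compare 85 with 80 -> 85
Compare 91 with 85 -> 91
Compare 92 with 91 -> 92

92


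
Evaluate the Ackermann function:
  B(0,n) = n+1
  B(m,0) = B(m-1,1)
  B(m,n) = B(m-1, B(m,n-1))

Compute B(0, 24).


B(0, 24) = 25
Result: B(0, 24) = 25

25


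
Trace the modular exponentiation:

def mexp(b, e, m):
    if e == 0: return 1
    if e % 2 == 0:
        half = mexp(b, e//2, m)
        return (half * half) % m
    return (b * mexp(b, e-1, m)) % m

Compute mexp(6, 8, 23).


mexp(6, 8, 23): e is even, compute mexp(6, 4, 23)
  mexp(6, 4, 23): e is even, compute mexp(6, 2, 23)
    mexp(6, 2, 23): e is even, compute mexp(6, 1, 23)
      mexp(6, 1, 23): e is odd, compute mexp(6, 0, 23)
        mexp(6, 0, 23) = 1
      (6 * 1) % 23 = 6
    half=6, (6*6) % 23 = 13
  half=13, (13*13) % 23 = 8
half=8, (8*8) % 23 = 18

18


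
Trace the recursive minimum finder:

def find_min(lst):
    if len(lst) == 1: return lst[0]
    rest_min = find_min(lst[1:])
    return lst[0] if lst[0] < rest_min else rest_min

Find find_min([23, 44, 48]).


find_min([23, 44, 48]): compare 23 with find_min([44, 48])
find_min([44, 48]): compare 44 with find_min([48])
find_min([48]) = 48  (base case)
Compare 44 with 48 -> 44
Compare 23 with 44 -> 23

23


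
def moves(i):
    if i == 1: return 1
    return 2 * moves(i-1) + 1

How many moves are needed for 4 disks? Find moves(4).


moves(4) = 2 * moves(3) + 1
moves(3) = 2 * moves(2) + 1
moves(2) = 2 * moves(1) + 1
moves(1) = 1  (base case)
moves(2) = 2 * 1 + 1 = 3
moves(3) = 2 * 3 + 1 = 7
moves(4) = 2 * 7 + 1 = 15

15


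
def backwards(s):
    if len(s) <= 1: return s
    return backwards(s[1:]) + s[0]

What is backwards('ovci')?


backwards('ovci') = backwards('vci') + 'o'
backwards('vci') = backwards('ci') + 'v'
backwards('ci') = backwards('i') + 'c'
backwards('i') = 'i'  (base case)
Concatenating: 'i' + 'c' + 'v' + 'o' = 'icvo'

icvo


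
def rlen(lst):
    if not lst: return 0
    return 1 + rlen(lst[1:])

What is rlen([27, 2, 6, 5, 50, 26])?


rlen([27, 2, 6, 5, 50, 26]) = 1 + rlen([2, 6, 5, 50, 26])
rlen([2, 6, 5, 50, 26]) = 1 + rlen([6, 5, 50, 26])
rlen([6, 5, 50, 26]) = 1 + rlen([5, 50, 26])
rlen([5, 50, 26]) = 1 + rlen([50, 26])
rlen([50, 26]) = 1 + rlen([26])
rlen([26]) = 1 + rlen([])
rlen([]) = 0  (base case)
Unwinding: 1 + 1 + 1 + 1 + 1 + 1 + 0 = 6

6


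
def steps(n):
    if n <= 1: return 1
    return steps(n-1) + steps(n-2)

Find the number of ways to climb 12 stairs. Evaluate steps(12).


Building up from base cases:
steps(0) = 1
steps(1) = 1
steps(2) = steps(1) + steps(0) = 1 + 1 = 2
steps(3) = steps(2) + steps(1) = 2 + 1 = 3
steps(4) = steps(3) + steps(2) = 3 + 2 = 5
steps(5) = steps(4) + steps(3) = 5 + 3 = 8
steps(6) = steps(5) + steps(4) = 8 + 5 = 13
steps(7) = steps(6) + steps(5) = 13 + 8 = 21
steps(8) = steps(7) + steps(6) = 21 + 13 = 34
steps(9) = steps(8) + steps(7) = 34 + 21 = 55
steps(10) = steps(9) + steps(8) = 55 + 34 = 89
steps(11) = steps(10) + steps(9) = 89 + 55 = 144
steps(12) = steps(11) + steps(10) = 144 + 89 = 233

233


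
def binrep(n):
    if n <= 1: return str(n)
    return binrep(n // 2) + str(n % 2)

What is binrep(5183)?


binrep(5183) = binrep(2591) + '1'
binrep(2591) = binrep(1295) + '1'
binrep(1295) = binrep(647) + '1'
binrep(647) = binrep(323) + '1'
binrep(323) = binrep(161) + '1'
binrep(161) = binrep(80) + '1'
binrep(80) = binrep(40) + '0'
binrep(40) = binrep(20) + '0'
binrep(20) = binrep(10) + '0'
binrep(10) = binrep(5) + '0'
binrep(5) = binrep(2) + '1'
binrep(2) = binrep(1) + '0'
binrep(1) = '1'  (base case)
Concatenating: '1' + '0' + '1' + '0' + '0' + '0' + '0' + '1' + '1' + '1' + '1' + '1' + '1' = '1010000111111'

1010000111111


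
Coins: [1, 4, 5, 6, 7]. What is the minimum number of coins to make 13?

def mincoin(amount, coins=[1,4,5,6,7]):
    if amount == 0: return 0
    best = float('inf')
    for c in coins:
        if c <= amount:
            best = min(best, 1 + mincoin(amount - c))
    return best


Building up with DP:
mincoin(0) = 0
mincoin(1) = min(1+mincoin(0)=1+0=1) = 1
mincoin(2) = min(1+mincoin(1)=1+1=2) = 2
mincoin(3) = min(1+mincoin(2)=1+2=3) = 3
mincoin(4) = min(1+mincoin(3)=1+3=4, 1+mincoin(0)=1+0=1) = 1
mincoin(5) = min(1+mincoin(4)=1+1=2, 1+mincoin(1)=1+1=2, 1+mincoin(0)=1+0=1) = 1
mincoin(6) = min(1+mincoin(5)=1+1=2, 1+mincoin(2)=1+2=3, 1+mincoin(1)=1+1=2, 1+mincoin(0)=1+0=1) = 1
mincoin(7) = min(1+mincoin(6)=1+1=2, 1+mincoin(3)=1+3=4, 1+mincoin(2)=1+2=3, 1+mincoin(1)=1+1=2, 1+mincoin(0)=1+0=1) = 1
mincoin(8) = min(1+mincoin(7)=1+1=2, 1+mincoin(4)=1+1=2, 1+mincoin(3)=1+3=4, 1+mincoin(2)=1+2=3, 1+mincoin(1)=1+1=2) = 2
mincoin(9) = min(1+mincoin(8)=1+2=3, 1+mincoin(5)=1+1=2, 1+mincoin(4)=1+1=2, 1+mincoin(3)=1+3=4, 1+mincoin(2)=1+2=3) = 2
mincoin(10) = min(1+mincoin(9)=1+2=3, 1+mincoin(6)=1+1=2, 1+mincoin(5)=1+1=2, 1+mincoin(4)=1+1=2, 1+mincoin(3)=1+3=4) = 2
mincoin(11) = min(1+mincoin(10)=1+2=3, 1+mincoin(7)=1+1=2, 1+mincoin(6)=1+1=2, 1+mincoin(5)=1+1=2, 1+mincoin(4)=1+1=2) = 2
mincoin(12) = min(1+mincoin(11)=1+2=3, 1+mincoin(8)=1+2=3, 1+mincoin(7)=1+1=2, 1+mincoin(6)=1+1=2, 1+mincoin(5)=1+1=2) = 2
mincoin(13) = min(1+mincoin(12)=1+2=3, 1+mincoin(9)=1+2=3, 1+mincoin(8)=1+2=3, 1+mincoin(7)=1+1=2, 1+mincoin(6)=1+1=2) = 2

2


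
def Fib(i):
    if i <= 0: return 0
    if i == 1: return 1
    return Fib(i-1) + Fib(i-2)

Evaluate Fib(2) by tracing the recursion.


Computing Fib(2) bottom-up:
Fib(0) = 0
Fib(1) = 1
Fib(2) = Fib(1) + Fib(0) = 1 + 0 = 1

1


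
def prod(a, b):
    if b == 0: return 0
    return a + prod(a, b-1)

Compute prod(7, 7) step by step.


prod(7, 7) = 7 + prod(7, 6)
prod(7, 6) = 7 + prod(7, 5)
prod(7, 5) = 7 + prod(7, 4)
prod(7, 4) = 7 + prod(7, 3)
prod(7, 3) = 7 + prod(7, 2)
prod(7, 2) = 7 + prod(7, 1)
prod(7, 1) = 7 + prod(7, 0)
prod(7, 0) = 0  (base case)
Total: 7 + 7 + 7 + 7 + 7 + 7 + 7 + 0 = 49

49


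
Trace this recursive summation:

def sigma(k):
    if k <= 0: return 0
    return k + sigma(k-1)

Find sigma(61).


sigma(61)
= 61 + 60 + 59 + 58 + 57 + 56 + 55 + 54 + 53 + 52 + 51 + 50 + 49 + 48 + 47 + 46 + 45 + 44 + 43 + 42 + 41 + 40 + 39 + 38 + 37 + 36 + 35 + 34 + 33 + 32 + 31 + 30 + 29 + 28 + 27 + 26 + 25 + 24 + 23 + 22 + 21 + 20 + 19 + 18 + 17 + 16 + 15 + 14 + 13 + 12 + 11 + 10 + 9 + 8 + 7 + 6 + 5 + 4 + 3 + 2 + 1 + sigma(0)
= 61 + 60 + 59 + 58 + 57 + 56 + 55 + 54 + 53 + 52 + 51 + 50 + 49 + 48 + 47 + 46 + 45 + 44 + 43 + 42 + 41 + 40 + 39 + 38 + 37 + 36 + 35 + 34 + 33 + 32 + 31 + 30 + 29 + 28 + 27 + 26 + 25 + 24 + 23 + 22 + 21 + 20 + 19 + 18 + 17 + 16 + 15 + 14 + 13 + 12 + 11 + 10 + 9 + 8 + 7 + 6 + 5 + 4 + 3 + 2 + 1 + 0
= 1891

1891


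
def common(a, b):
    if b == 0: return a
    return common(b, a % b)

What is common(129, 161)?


common(129, 161) = common(161, 129)
common(161, 129) = common(129, 32)
common(129, 32) = common(32, 1)
common(32, 1) = common(1, 0)
common(1, 0) = 1  (base case)

1


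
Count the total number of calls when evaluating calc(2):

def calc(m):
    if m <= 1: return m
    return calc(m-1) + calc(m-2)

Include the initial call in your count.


Let C(n) = total calls for calc(n)
C(0) = 1, C(1) = 1
C(2) = 1 + C(1) + C(0) = 1 + 1 + 1 = 3

3


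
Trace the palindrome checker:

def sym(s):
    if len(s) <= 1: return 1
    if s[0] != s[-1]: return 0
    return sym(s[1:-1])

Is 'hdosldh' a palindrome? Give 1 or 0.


sym('hdosldh'): s[0]='h' == s[-1]='h' -> check sym('dosld')
sym('dosld'): s[0]='d' == s[-1]='d' -> check sym('osl')
sym('osl'): s[0]='o' != s[-1]='l' -> return 0
Result: 0 (not a palindrome)

0


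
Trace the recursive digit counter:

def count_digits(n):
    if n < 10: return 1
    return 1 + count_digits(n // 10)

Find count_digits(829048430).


count_digits(829048430) = 1 + count_digits(82904843)
count_digits(82904843) = 1 + count_digits(8290484)
count_digits(8290484) = 1 + count_digits(829048)
count_digits(829048) = 1 + count_digits(82904)
count_digits(82904) = 1 + count_digits(8290)
count_digits(8290) = 1 + count_digits(829)
count_digits(829) = 1 + count_digits(82)
count_digits(82) = 1 + count_digits(8)
count_digits(8) = 1  (base case: 8 < 10)
Unwinding: 1 + 1 + 1 + 1 + 1 + 1 + 1 + 1 + 1 = 9

9


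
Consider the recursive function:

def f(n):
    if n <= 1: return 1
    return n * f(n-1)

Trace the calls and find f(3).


f(3)
= 3 * f(2)
= 3 * 2 * f(1)
= 3 * 2 * 1
= 6

6


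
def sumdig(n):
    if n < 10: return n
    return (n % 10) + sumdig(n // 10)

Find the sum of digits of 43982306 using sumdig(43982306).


sumdig(43982306) = 6 + sumdig(4398230)
sumdig(4398230) = 0 + sumdig(439823)
sumdig(439823) = 3 + sumdig(43982)
sumdig(43982) = 2 + sumdig(4398)
sumdig(4398) = 8 + sumdig(439)
sumdig(439) = 9 + sumdig(43)
sumdig(43) = 3 + sumdig(4)
sumdig(4) = 4  (base case)
Total: 6 + 0 + 3 + 2 + 8 + 9 + 3 + 4 = 35

35


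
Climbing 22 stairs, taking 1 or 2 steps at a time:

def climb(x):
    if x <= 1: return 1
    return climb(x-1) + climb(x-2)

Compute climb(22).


Building up from base cases:
climb(0) = 1
climb(1) = 1
climb(2) = climb(1) + climb(0) = 1 + 1 = 2
climb(3) = climb(2) + climb(1) = 2 + 1 = 3
climb(4) = climb(3) + climb(2) = 3 + 2 = 5
climb(5) = climb(4) + climb(3) = 5 + 3 = 8
climb(6) = climb(5) + climb(4) = 8 + 5 = 13
climb(7) = climb(6) + climb(5) = 13 + 8 = 21
climb(8) = climb(7) + climb(6) = 21 + 13 = 34
climb(9) = climb(8) + climb(7) = 34 + 21 = 55
climb(10) = climb(9) + climb(8) = 55 + 34 = 89
climb(11) = climb(10) + climb(9) = 89 + 55 = 144
climb(12) = climb(11) + climb(10) = 144 + 89 = 233
climb(13) = climb(12) + climb(11) = 233 + 144 = 377
climb(14) = climb(13) + climb(12) = 377 + 233 = 610
climb(15) = climb(14) + climb(13) = 610 + 377 = 987
climb(16) = climb(15) + climb(14) = 987 + 610 = 1597
climb(17) = climb(16) + climb(15) = 1597 + 987 = 2584
climb(18) = climb(17) + climb(16) = 2584 + 1597 = 4181
climb(19) = climb(18) + climb(17) = 4181 + 2584 = 6765
climb(20) = climb(19) + climb(18) = 6765 + 4181 = 10946
climb(21) = climb(20) + climb(19) = 10946 + 6765 = 17711
climb(22) = climb(21) + climb(20) = 17711 + 10946 = 28657

28657


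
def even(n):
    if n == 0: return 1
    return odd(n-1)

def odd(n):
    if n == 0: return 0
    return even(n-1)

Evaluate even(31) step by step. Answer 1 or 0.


even(31) = odd(30)
odd(30) = even(29)
even(29) = odd(28)
odd(28) = even(27)
even(27) = odd(26)
odd(26) = even(25)
even(25) = odd(24)
odd(24) = even(23)
even(23) = odd(22)
odd(22) = even(21)
even(21) = odd(20)
odd(20) = even(19)
even(19) = odd(18)
odd(18) = even(17)
even(17) = odd(16)
odd(16) = even(15)
even(15) = odd(14)
odd(14) = even(13)
even(13) = odd(12)
odd(12) = even(11)
even(11) = odd(10)
odd(10) = even(9)
even(9) = odd(8)
odd(8) = even(7)
even(7) = odd(6)
odd(6) = even(5)
even(5) = odd(4)
odd(4) = even(3)
even(3) = odd(2)
odd(2) = even(1)
even(1) = odd(0)
odd(0) = 0  (base case)
Result: 0

0


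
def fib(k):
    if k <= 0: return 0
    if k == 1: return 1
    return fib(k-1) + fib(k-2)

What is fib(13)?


Computing fib(13) bottom-up:
fib(0) = 0
fib(1) = 1
fib(2) = fib(1) + fib(0) = 1 + 0 = 1
fib(3) = fib(2) + fib(1) = 1 + 1 = 2
fib(4) = fib(3) + fib(2) = 2 + 1 = 3
fib(5) = fib(4) + fib(3) = 3 + 2 = 5
fib(6) = fib(5) + fib(4) = 5 + 3 = 8
fib(7) = fib(6) + fib(5) = 8 + 5 = 13
fib(8) = fib(7) + fib(6) = 13 + 8 = 21
fib(9) = fib(8) + fib(7) = 21 + 13 = 34
fib(10) = fib(9) + fib(8) = 34 + 21 = 55
fib(11) = fib(10) + fib(9) = 55 + 34 = 89
fib(12) = fib(11) + fib(10) = 89 + 55 = 144
fib(13) = fib(12) + fib(11) = 144 + 89 = 233

233


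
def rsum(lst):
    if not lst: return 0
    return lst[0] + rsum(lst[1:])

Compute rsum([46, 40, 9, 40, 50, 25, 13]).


rsum([46, 40, 9, 40, 50, 25, 13]) = 46 + rsum([40, 9, 40, 50, 25, 13])
rsum([40, 9, 40, 50, 25, 13]) = 40 + rsum([9, 40, 50, 25, 13])
rsum([9, 40, 50, 25, 13]) = 9 + rsum([40, 50, 25, 13])
rsum([40, 50, 25, 13]) = 40 + rsum([50, 25, 13])
rsum([50, 25, 13]) = 50 + rsum([25, 13])
rsum([25, 13]) = 25 + rsum([13])
rsum([13]) = 13 + rsum([])
rsum([]) = 0  (base case)
Total: 46 + 40 + 9 + 40 + 50 + 25 + 13 + 0 = 223

223


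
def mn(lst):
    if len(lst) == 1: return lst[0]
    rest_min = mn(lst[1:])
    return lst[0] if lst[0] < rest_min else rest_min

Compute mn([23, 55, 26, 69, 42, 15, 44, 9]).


mn([23, 55, 26, 69, 42, 15, 44, 9]): compare 23 with mn([55, 26, 69, 42, 15, 44, 9])
mn([55, 26, 69, 42, 15, 44, 9]): compare 55 with mn([26, 69, 42, 15, 44, 9])
mn([26, 69, 42, 15, 44, 9]): compare 26 with mn([69, 42, 15, 44, 9])
mn([69, 42, 15, 44, 9]): compare 69 with mn([42, 15, 44, 9])
mn([42, 15, 44, 9]): compare 42 with mn([15, 44, 9])
mn([15, 44, 9]): compare 15 with mn([44, 9])
mn([44, 9]): compare 44 with mn([9])
mn([9]) = 9  (base case)
Compare 44 with 9 -> 9
Compare 15 with 9 -> 9
Compare 42 with 9 -> 9
Compare 69 with 9 -> 9
Compare 26 with 9 -> 9
Compare 55 with 9 -> 9
Compare 23 with 9 -> 9

9


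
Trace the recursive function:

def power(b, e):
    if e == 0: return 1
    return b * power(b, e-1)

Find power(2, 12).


power(2, 12)
= 2 * power(2, 11)
= 2 * 2 * power(2, 10)
= 2 * 2 * 2 * power(2, 9)
= 2 * 2 * 2 * 2 * power(2, 8)
= 2 * 2 * 2 * 2 * 2 * power(2, 7)
= 2 * 2 * 2 * 2 * 2 * 2 * power(2, 6)
= 2 * 2 * 2 * 2 * 2 * 2 * 2 * power(2, 5)
= 2 * 2 * 2 * 2 * 2 * 2 * 2 * 2 * power(2, 4)
= 2 * 2 * 2 * 2 * 2 * 2 * 2 * 2 * 2 * power(2, 3)
= 2 * 2 * 2 * 2 * 2 * 2 * 2 * 2 * 2 * 2 * power(2, 2)
= 2 * 2 * 2 * 2 * 2 * 2 * 2 * 2 * 2 * 2 * 2 * power(2, 1)
= 2 * 2 * 2 * 2 * 2 * 2 * 2 * 2 * 2 * 2 * 2 * 2 * power(2, 0)
= 2 * 2 * 2 * 2 * 2 * 2 * 2 * 2 * 2 * 2 * 2 * 2 * 1
= 4096

4096


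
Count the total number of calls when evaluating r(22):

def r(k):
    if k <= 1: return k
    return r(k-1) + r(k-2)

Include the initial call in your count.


Let C(n) = total calls for r(n)
C(0) = 1, C(1) = 1
C(2) = 1 + C(1) + C(0) = 1 + 1 + 1 = 3
C(3) = 1 + C(2) + C(1) = 1 + 3 + 1 = 5
C(4) = 1 + C(3) + C(2) = 1 + 5 + 3 = 9
C(5) = 1 + C(4) + C(3) = 1 + 9 + 5 = 15
C(6) = 1 + C(5) + C(4) = 1 + 15 + 9 = 25
C(7) = 1 + C(6) + C(5) = 1 + 25 + 15 = 41
C(8) = 1 + C(7) + C(6) = 1 + 41 + 25 = 67
C(9) = 1 + C(8) + C(7) = 1 + 67 + 41 = 109
C(10) = 1 + C(9) + C(8) = 1 + 109 + 67 = 177
C(11) = 1 + C(10) + C(9) = 1 + 177 + 109 = 287
C(12) = 1 + C(11) + C(10) = 1 + 287 + 177 = 465
C(13) = 1 + C(12) + C(11) = 1 + 465 + 287 = 753
C(14) = 1 + C(13) + C(12) = 1 + 753 + 465 = 1219
C(15) = 1 + C(14) + C(13) = 1 + 1219 + 753 = 1973
C(16) = 1 + C(15) + C(14) = 1 + 1973 + 1219 = 3193
C(17) = 1 + C(16) + C(15) = 1 + 3193 + 1973 = 5167
C(18) = 1 + C(17) + C(16) = 1 + 5167 + 3193 = 8361
C(19) = 1 + C(18) + C(17) = 1 + 8361 + 5167 = 13529
C(20) = 1 + C(19) + C(18) = 1 + 13529 + 8361 = 21891
C(21) = 1 + C(20) + C(19) = 1 + 21891 + 13529 = 35421
C(22) = 1 + C(21) + C(20) = 1 + 35421 + 21891 = 57313

57313


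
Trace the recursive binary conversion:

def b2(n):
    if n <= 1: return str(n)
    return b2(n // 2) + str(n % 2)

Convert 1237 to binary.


b2(1237) = b2(618) + '1'
b2(618) = b2(309) + '0'
b2(309) = b2(154) + '1'
b2(154) = b2(77) + '0'
b2(77) = b2(38) + '1'
b2(38) = b2(19) + '0'
b2(19) = b2(9) + '1'
b2(9) = b2(4) + '1'
b2(4) = b2(2) + '0'
b2(2) = b2(1) + '0'
b2(1) = '1'  (base case)
Concatenating: '1' + '0' + '0' + '1' + '1' + '0' + '1' + '0' + '1' + '0' + '1' = '10011010101'

10011010101


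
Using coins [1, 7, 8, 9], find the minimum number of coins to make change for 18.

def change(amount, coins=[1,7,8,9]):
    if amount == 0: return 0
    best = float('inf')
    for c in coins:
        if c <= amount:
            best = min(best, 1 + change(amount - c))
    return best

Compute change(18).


Building up with DP:
change(0) = 0
change(1) = min(1+change(0)=1+0=1) = 1
change(2) = min(1+change(1)=1+1=2) = 2
change(3) = min(1+change(2)=1+2=3) = 3
change(4) = min(1+change(3)=1+3=4) = 4
change(5) = min(1+change(4)=1+4=5) = 5
change(6) = min(1+change(5)=1+5=6) = 6
change(7) = min(1+change(6)=1+6=7, 1+change(0)=1+0=1) = 1
change(8) = min(1+change(7)=1+1=2, 1+change(1)=1+1=2, 1+change(0)=1+0=1) = 1
change(9) = min(1+change(8)=1+1=2, 1+change(2)=1+2=3, 1+change(1)=1+1=2, 1+change(0)=1+0=1) = 1
change(10) = min(1+change(9)=1+1=2, 1+change(3)=1+3=4, 1+change(2)=1+2=3, 1+change(1)=1+1=2) = 2
change(11) = min(1+change(10)=1+2=3, 1+change(4)=1+4=5, 1+change(3)=1+3=4, 1+change(2)=1+2=3) = 3
change(12) = min(1+change(11)=1+3=4, 1+change(5)=1+5=6, 1+change(4)=1+4=5, 1+change(3)=1+3=4) = 4
change(13) = min(1+change(12)=1+4=5, 1+change(6)=1+6=7, 1+change(5)=1+5=6, 1+change(4)=1+4=5) = 5
change(14) = min(1+change(13)=1+5=6, 1+change(7)=1+1=2, 1+change(6)=1+6=7, 1+change(5)=1+5=6) = 2
change(15) = min(1+change(14)=1+2=3, 1+change(8)=1+1=2, 1+change(7)=1+1=2, 1+change(6)=1+6=7) = 2
change(16) = min(1+change(15)=1+2=3, 1+change(9)=1+1=2, 1+change(8)=1+1=2, 1+change(7)=1+1=2) = 2
change(17) = min(1+change(16)=1+2=3, 1+change(10)=1+2=3, 1+change(9)=1+1=2, 1+change(8)=1+1=2) = 2
change(18) = min(1+change(17)=1+2=3, 1+change(11)=1+3=4, 1+change(10)=1+2=3, 1+change(9)=1+1=2) = 2

2


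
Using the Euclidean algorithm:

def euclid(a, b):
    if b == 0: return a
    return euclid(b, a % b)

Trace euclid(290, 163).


euclid(290, 163) = euclid(163, 127)
euclid(163, 127) = euclid(127, 36)
euclid(127, 36) = euclid(36, 19)
euclid(36, 19) = euclid(19, 17)
euclid(19, 17) = euclid(17, 2)
euclid(17, 2) = euclid(2, 1)
euclid(2, 1) = euclid(1, 0)
euclid(1, 0) = 1  (base case)

1


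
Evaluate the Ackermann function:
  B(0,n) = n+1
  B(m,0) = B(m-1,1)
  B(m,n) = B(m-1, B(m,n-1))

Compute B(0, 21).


B(0, 21) = 22
Result: B(0, 21) = 22

22


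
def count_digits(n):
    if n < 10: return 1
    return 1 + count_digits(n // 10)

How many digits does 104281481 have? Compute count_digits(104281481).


count_digits(104281481) = 1 + count_digits(10428148)
count_digits(10428148) = 1 + count_digits(1042814)
count_digits(1042814) = 1 + count_digits(104281)
count_digits(104281) = 1 + count_digits(10428)
count_digits(10428) = 1 + count_digits(1042)
count_digits(1042) = 1 + count_digits(104)
count_digits(104) = 1 + count_digits(10)
count_digits(10) = 1 + count_digits(1)
count_digits(1) = 1  (base case: 1 < 10)
Unwinding: 1 + 1 + 1 + 1 + 1 + 1 + 1 + 1 + 1 = 9

9


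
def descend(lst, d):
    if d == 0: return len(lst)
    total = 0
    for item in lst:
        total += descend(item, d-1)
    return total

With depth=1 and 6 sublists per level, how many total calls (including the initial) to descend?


At depth 0 (root): 1 call
At depth 1: each of 1 parents calls descend on 6 children = 6 calls
Total: 1 + 6 = 7

7


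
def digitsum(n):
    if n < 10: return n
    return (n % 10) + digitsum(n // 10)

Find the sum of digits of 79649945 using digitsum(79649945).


digitsum(79649945) = 5 + digitsum(7964994)
digitsum(7964994) = 4 + digitsum(796499)
digitsum(796499) = 9 + digitsum(79649)
digitsum(79649) = 9 + digitsum(7964)
digitsum(7964) = 4 + digitsum(796)
digitsum(796) = 6 + digitsum(79)
digitsum(79) = 9 + digitsum(7)
digitsum(7) = 7  (base case)
Total: 5 + 4 + 9 + 9 + 4 + 6 + 9 + 7 = 53

53


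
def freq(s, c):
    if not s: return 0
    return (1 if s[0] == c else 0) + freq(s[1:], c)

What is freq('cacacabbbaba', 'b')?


s[0]='c' != 'b' -> 0
s[0]='a' != 'b' -> 0
s[0]='c' != 'b' -> 0
s[0]='a' != 'b' -> 0
s[0]='c' != 'b' -> 0
s[0]='a' != 'b' -> 0
s[0]='b' == 'b' -> 1
s[0]='b' == 'b' -> 1
s[0]='b' == 'b' -> 1
s[0]='a' != 'b' -> 0
s[0]='b' == 'b' -> 1
s[0]='a' != 'b' -> 0
Sum: 0 + 0 + 0 + 0 + 0 + 0 + 1 + 1 + 1 + 0 + 1 + 0 = 4

4


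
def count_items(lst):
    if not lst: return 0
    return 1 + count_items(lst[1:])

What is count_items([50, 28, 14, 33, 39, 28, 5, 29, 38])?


count_items([50, 28, 14, 33, 39, 28, 5, 29, 38]) = 1 + count_items([28, 14, 33, 39, 28, 5, 29, 38])
count_items([28, 14, 33, 39, 28, 5, 29, 38]) = 1 + count_items([14, 33, 39, 28, 5, 29, 38])
count_items([14, 33, 39, 28, 5, 29, 38]) = 1 + count_items([33, 39, 28, 5, 29, 38])
count_items([33, 39, 28, 5, 29, 38]) = 1 + count_items([39, 28, 5, 29, 38])
count_items([39, 28, 5, 29, 38]) = 1 + count_items([28, 5, 29, 38])
count_items([28, 5, 29, 38]) = 1 + count_items([5, 29, 38])
count_items([5, 29, 38]) = 1 + count_items([29, 38])
count_items([29, 38]) = 1 + count_items([38])
count_items([38]) = 1 + count_items([])
count_items([]) = 0  (base case)
Unwinding: 1 + 1 + 1 + 1 + 1 + 1 + 1 + 1 + 1 + 0 = 9

9


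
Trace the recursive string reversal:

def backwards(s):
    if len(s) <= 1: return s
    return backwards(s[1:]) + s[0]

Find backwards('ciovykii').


backwards('ciovykii') = backwards('iovykii') + 'c'
backwards('iovykii') = backwards('ovykii') + 'i'
backwards('ovykii') = backwards('vykii') + 'o'
backwards('vykii') = backwards('ykii') + 'v'
backwards('ykii') = backwards('kii') + 'y'
backwards('kii') = backwards('ii') + 'k'
backwards('ii') = backwards('i') + 'i'
backwards('i') = 'i'  (base case)
Concatenating: 'i' + 'i' + 'k' + 'y' + 'v' + 'o' + 'i' + 'c' = 'iikyvoic'

iikyvoic


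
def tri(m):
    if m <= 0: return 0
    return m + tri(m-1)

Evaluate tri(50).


tri(50)
= 50 + 49 + 48 + 47 + 46 + 45 + 44 + 43 + 42 + 41 + 40 + 39 + 38 + 37 + 36 + 35 + 34 + 33 + 32 + 31 + 30 + 29 + 28 + 27 + 26 + 25 + 24 + 23 + 22 + 21 + 20 + 19 + 18 + 17 + 16 + 15 + 14 + 13 + 12 + 11 + 10 + 9 + 8 + 7 + 6 + 5 + 4 + 3 + 2 + 1 + tri(0)
= 50 + 49 + 48 + 47 + 46 + 45 + 44 + 43 + 42 + 41 + 40 + 39 + 38 + 37 + 36 + 35 + 34 + 33 + 32 + 31 + 30 + 29 + 28 + 27 + 26 + 25 + 24 + 23 + 22 + 21 + 20 + 19 + 18 + 17 + 16 + 15 + 14 + 13 + 12 + 11 + 10 + 9 + 8 + 7 + 6 + 5 + 4 + 3 + 2 + 1 + 0
= 1275

1275


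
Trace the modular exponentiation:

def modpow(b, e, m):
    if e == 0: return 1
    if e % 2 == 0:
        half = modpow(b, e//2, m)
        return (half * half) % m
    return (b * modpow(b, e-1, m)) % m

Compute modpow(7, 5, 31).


modpow(7, 5, 31): e is odd, compute modpow(7, 4, 31)
  modpow(7, 4, 31): e is even, compute modpow(7, 2, 31)
    modpow(7, 2, 31): e is even, compute modpow(7, 1, 31)
      modpow(7, 1, 31): e is odd, compute modpow(7, 0, 31)
        modpow(7, 0, 31) = 1
      (7 * 1) % 31 = 7
    half=7, (7*7) % 31 = 18
  half=18, (18*18) % 31 = 14
(7 * 14) % 31 = 5

5


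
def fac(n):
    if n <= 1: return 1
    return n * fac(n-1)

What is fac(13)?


fac(13)
= 13 * fac(12)
= 13 * 12 * fac(11)
= 13 * 12 * 11 * fac(10)
= 13 * 12 * 11 * 10 * fac(9)
= 13 * 12 * 11 * 10 * 9 * fac(8)
= 13 * 12 * 11 * 10 * 9 * 8 * fac(7)
= 13 * 12 * 11 * 10 * 9 * 8 * 7 * fac(6)
= 13 * 12 * 11 * 10 * 9 * 8 * 7 * 6 * fac(5)
= 13 * 12 * 11 * 10 * 9 * 8 * 7 * 6 * 5 * fac(4)
= 13 * 12 * 11 * 10 * 9 * 8 * 7 * 6 * 5 * 4 * fac(3)
= 13 * 12 * 11 * 10 * 9 * 8 * 7 * 6 * 5 * 4 * 3 * fac(2)
= 13 * 12 * 11 * 10 * 9 * 8 * 7 * 6 * 5 * 4 * 3 * 2 * fac(1)
= 13 * 12 * 11 * 10 * 9 * 8 * 7 * 6 * 5 * 4 * 3 * 2 * 1
= 6227020800

6227020800


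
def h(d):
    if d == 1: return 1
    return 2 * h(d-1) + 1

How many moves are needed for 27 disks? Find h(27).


h(27) = 2 * h(26) + 1
h(26) = 2 * h(25) + 1
h(25) = 2 * h(24) + 1
h(24) = 2 * h(23) + 1
h(23) = 2 * h(22) + 1
h(22) = 2 * h(21) + 1
h(21) = 2 * h(20) + 1
h(20) = 2 * h(19) + 1
h(19) = 2 * h(18) + 1
h(18) = 2 * h(17) + 1
h(17) = 2 * h(16) + 1
h(16) = 2 * h(15) + 1
h(15) = 2 * h(14) + 1
h(14) = 2 * h(13) + 1
h(13) = 2 * h(12) + 1
h(12) = 2 * h(11) + 1
h(11) = 2 * h(10) + 1
h(10) = 2 * h(9) + 1
h(9) = 2 * h(8) + 1
h(8) = 2 * h(7) + 1
h(7) = 2 * h(6) + 1
h(6) = 2 * h(5) + 1
h(5) = 2 * h(4) + 1
h(4) = 2 * h(3) + 1
h(3) = 2 * h(2) + 1
h(2) = 2 * h(1) + 1
h(1) = 1  (base case)
h(2) = 2 * 1 + 1 = 3
h(3) = 2 * 3 + 1 = 7
h(4) = 2 * 7 + 1 = 15
h(5) = 2 * 15 + 1 = 31
h(6) = 2 * 31 + 1 = 63
h(7) = 2 * 63 + 1 = 127
h(8) = 2 * 127 + 1 = 255
h(9) = 2 * 255 + 1 = 511
h(10) = 2 * 511 + 1 = 1023
h(11) = 2 * 1023 + 1 = 2047
h(12) = 2 * 2047 + 1 = 4095
h(13) = 2 * 4095 + 1 = 8191
h(14) = 2 * 8191 + 1 = 16383
h(15) = 2 * 16383 + 1 = 32767
h(16) = 2 * 32767 + 1 = 65535
h(17) = 2 * 65535 + 1 = 131071
h(18) = 2 * 131071 + 1 = 262143
h(19) = 2 * 262143 + 1 = 524287
h(20) = 2 * 524287 + 1 = 1048575
h(21) = 2 * 1048575 + 1 = 2097151
h(22) = 2 * 2097151 + 1 = 4194303
h(23) = 2 * 4194303 + 1 = 8388607
h(24) = 2 * 8388607 + 1 = 16777215
h(25) = 2 * 16777215 + 1 = 33554431
h(26) = 2 * 33554431 + 1 = 67108863
h(27) = 2 * 67108863 + 1 = 134217727

134217727


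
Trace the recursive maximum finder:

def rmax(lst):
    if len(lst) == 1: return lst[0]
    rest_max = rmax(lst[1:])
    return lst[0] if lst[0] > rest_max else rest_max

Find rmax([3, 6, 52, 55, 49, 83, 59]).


rmax([3, 6, 52, 55, 49, 83, 59]): compare 3 with rmax([6, 52, 55, 49, 83, 59])
rmax([6, 52, 55, 49, 83, 59]): compare 6 with rmax([52, 55, 49, 83, 59])
rmax([52, 55, 49, 83, 59]): compare 52 with rmax([55, 49, 83, 59])
rmax([55, 49, 83, 59]): compare 55 with rmax([49, 83, 59])
rmax([49, 83, 59]): compare 49 with rmax([83, 59])
rmax([83, 59]): compare 83 with rmax([59])
rmax([59]) = 59  (base case)
Compare 83 with 59 -> 83
Compare 49 with 83 -> 83
Compare 55 with 83 -> 83
Compare 52 with 83 -> 83
Compare 6 with 83 -> 83
Compare 3 with 83 -> 83

83


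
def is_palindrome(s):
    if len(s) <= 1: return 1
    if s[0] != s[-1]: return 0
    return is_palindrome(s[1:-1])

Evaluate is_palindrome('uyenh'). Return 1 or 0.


is_palindrome('uyenh'): s[0]='u' != s[-1]='h' -> return 0
Result: 0 (not a palindrome)

0


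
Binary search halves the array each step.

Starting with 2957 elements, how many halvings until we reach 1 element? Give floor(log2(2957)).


2957 / 2 = 1478
1478 / 2 = 739
739 / 2 = 369
369 / 2 = 184
184 / 2 = 92
92 / 2 = 46
46 / 2 = 23
23 / 2 = 11
11 / 2 = 5
5 / 2 = 2
2 / 2 = 1
Reached 1 after 11 halvings

11


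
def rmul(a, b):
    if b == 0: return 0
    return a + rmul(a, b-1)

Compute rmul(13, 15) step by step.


rmul(13, 15) = 13 + rmul(13, 14)
rmul(13, 14) = 13 + rmul(13, 13)
rmul(13, 13) = 13 + rmul(13, 12)
rmul(13, 12) = 13 + rmul(13, 11)
rmul(13, 11) = 13 + rmul(13, 10)
rmul(13, 10) = 13 + rmul(13, 9)
rmul(13, 9) = 13 + rmul(13, 8)
rmul(13, 8) = 13 + rmul(13, 7)
rmul(13, 7) = 13 + rmul(13, 6)
rmul(13, 6) = 13 + rmul(13, 5)
rmul(13, 5) = 13 + rmul(13, 4)
rmul(13, 4) = 13 + rmul(13, 3)
rmul(13, 3) = 13 + rmul(13, 2)
rmul(13, 2) = 13 + rmul(13, 1)
rmul(13, 1) = 13 + rmul(13, 0)
rmul(13, 0) = 0  (base case)
Total: 13 + 13 + 13 + 13 + 13 + 13 + 13 + 13 + 13 + 13 + 13 + 13 + 13 + 13 + 13 + 0 = 195

195


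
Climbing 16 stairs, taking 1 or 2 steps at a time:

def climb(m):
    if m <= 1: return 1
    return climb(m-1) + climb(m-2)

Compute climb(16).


Building up from base cases:
climb(0) = 1
climb(1) = 1
climb(2) = climb(1) + climb(0) = 1 + 1 = 2
climb(3) = climb(2) + climb(1) = 2 + 1 = 3
climb(4) = climb(3) + climb(2) = 3 + 2 = 5
climb(5) = climb(4) + climb(3) = 5 + 3 = 8
climb(6) = climb(5) + climb(4) = 8 + 5 = 13
climb(7) = climb(6) + climb(5) = 13 + 8 = 21
climb(8) = climb(7) + climb(6) = 21 + 13 = 34
climb(9) = climb(8) + climb(7) = 34 + 21 = 55
climb(10) = climb(9) + climb(8) = 55 + 34 = 89
climb(11) = climb(10) + climb(9) = 89 + 55 = 144
climb(12) = climb(11) + climb(10) = 144 + 89 = 233
climb(13) = climb(12) + climb(11) = 233 + 144 = 377
climb(14) = climb(13) + climb(12) = 377 + 233 = 610
climb(15) = climb(14) + climb(13) = 610 + 377 = 987
climb(16) = climb(15) + climb(14) = 987 + 610 = 1597

1597


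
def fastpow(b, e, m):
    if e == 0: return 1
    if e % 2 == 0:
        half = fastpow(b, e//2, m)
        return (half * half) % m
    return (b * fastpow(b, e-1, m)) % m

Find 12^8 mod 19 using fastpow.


fastpow(12, 8, 19): e is even, compute fastpow(12, 4, 19)
  fastpow(12, 4, 19): e is even, compute fastpow(12, 2, 19)
    fastpow(12, 2, 19): e is even, compute fastpow(12, 1, 19)
      fastpow(12, 1, 19): e is odd, compute fastpow(12, 0, 19)
        fastpow(12, 0, 19) = 1
      (12 * 1) % 19 = 12
    half=12, (12*12) % 19 = 11
  half=11, (11*11) % 19 = 7
half=7, (7*7) % 19 = 11

11


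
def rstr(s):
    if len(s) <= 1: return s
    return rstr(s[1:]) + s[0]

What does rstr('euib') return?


rstr('euib') = rstr('uib') + 'e'
rstr('uib') = rstr('ib') + 'u'
rstr('ib') = rstr('b') + 'i'
rstr('b') = 'b'  (base case)
Concatenating: 'b' + 'i' + 'u' + 'e' = 'biue'

biue


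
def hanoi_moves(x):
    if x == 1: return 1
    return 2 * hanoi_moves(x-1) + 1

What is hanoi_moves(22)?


hanoi_moves(22) = 2 * hanoi_moves(21) + 1
hanoi_moves(21) = 2 * hanoi_moves(20) + 1
hanoi_moves(20) = 2 * hanoi_moves(19) + 1
hanoi_moves(19) = 2 * hanoi_moves(18) + 1
hanoi_moves(18) = 2 * hanoi_moves(17) + 1
hanoi_moves(17) = 2 * hanoi_moves(16) + 1
hanoi_moves(16) = 2 * hanoi_moves(15) + 1
hanoi_moves(15) = 2 * hanoi_moves(14) + 1
hanoi_moves(14) = 2 * hanoi_moves(13) + 1
hanoi_moves(13) = 2 * hanoi_moves(12) + 1
hanoi_moves(12) = 2 * hanoi_moves(11) + 1
hanoi_moves(11) = 2 * hanoi_moves(10) + 1
hanoi_moves(10) = 2 * hanoi_moves(9) + 1
hanoi_moves(9) = 2 * hanoi_moves(8) + 1
hanoi_moves(8) = 2 * hanoi_moves(7) + 1
hanoi_moves(7) = 2 * hanoi_moves(6) + 1
hanoi_moves(6) = 2 * hanoi_moves(5) + 1
hanoi_moves(5) = 2 * hanoi_moves(4) + 1
hanoi_moves(4) = 2 * hanoi_moves(3) + 1
hanoi_moves(3) = 2 * hanoi_moves(2) + 1
hanoi_moves(2) = 2 * hanoi_moves(1) + 1
hanoi_moves(1) = 1  (base case)
hanoi_moves(2) = 2 * 1 + 1 = 3
hanoi_moves(3) = 2 * 3 + 1 = 7
hanoi_moves(4) = 2 * 7 + 1 = 15
hanoi_moves(5) = 2 * 15 + 1 = 31
hanoi_moves(6) = 2 * 31 + 1 = 63
hanoi_moves(7) = 2 * 63 + 1 = 127
hanoi_moves(8) = 2 * 127 + 1 = 255
hanoi_moves(9) = 2 * 255 + 1 = 511
hanoi_moves(10) = 2 * 511 + 1 = 1023
hanoi_moves(11) = 2 * 1023 + 1 = 2047
hanoi_moves(12) = 2 * 2047 + 1 = 4095
hanoi_moves(13) = 2 * 4095 + 1 = 8191
hanoi_moves(14) = 2 * 8191 + 1 = 16383
hanoi_moves(15) = 2 * 16383 + 1 = 32767
hanoi_moves(16) = 2 * 32767 + 1 = 65535
hanoi_moves(17) = 2 * 65535 + 1 = 131071
hanoi_moves(18) = 2 * 131071 + 1 = 262143
hanoi_moves(19) = 2 * 262143 + 1 = 524287
hanoi_moves(20) = 2 * 524287 + 1 = 1048575
hanoi_moves(21) = 2 * 1048575 + 1 = 2097151
hanoi_moves(22) = 2 * 2097151 + 1 = 4194303

4194303
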